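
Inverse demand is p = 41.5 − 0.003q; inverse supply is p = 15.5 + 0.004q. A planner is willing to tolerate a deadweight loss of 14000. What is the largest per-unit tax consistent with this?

14

Competitive equilibrium: 41.5 − 0.003q = 15.5 + 0.004q → q* = 3714.2857, p* = 30.3571.
A tax t gives Δq = t/0.007 and wedge t, so DWL = t²/0.014.
t²/0.014 = 14000 → t² = 196 → t = 14.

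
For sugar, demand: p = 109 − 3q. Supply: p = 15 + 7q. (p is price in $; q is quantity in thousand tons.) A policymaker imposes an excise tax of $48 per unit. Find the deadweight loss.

Competitive equilibrium: 109 − 3q = 15 + 7q → q* = 9.4, p* = 80.8.
With the tax, the buyer price exceeds the seller price by 48: (109 − 3q) − (15 + 7q) = 48 → q' = 4.6.
Δq = 9.4 − 4.6 = 4.8; the wedge equals the tax, 48.
DWL = ½ × 4.8 × 48 = $115.20 thousand.

$115.20 thousand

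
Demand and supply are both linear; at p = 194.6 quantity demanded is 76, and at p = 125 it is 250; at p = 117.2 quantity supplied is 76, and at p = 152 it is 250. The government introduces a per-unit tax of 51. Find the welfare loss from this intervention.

2167.50

Demand slope = (125 − 194.6)/(250 − 76) = −0.4, so p = 225 − 0.4q.
Supply slope = (152 − 117.2)/(250 − 76) = 0.2, so p = 102 + 0.2q.
Competitive equilibrium: 225 − 0.4q = 102 + 0.2q → q* = 205, p* = 143.
With the tax, the buyer price exceeds the seller price by 51: (225 − 0.4q) − (102 + 0.2q) = 51 → q' = 120.
Δq = 205 − 120 = 85; the wedge equals the tax, 51.
Welfare loss = ½ × 85 × 51 = 2167.50.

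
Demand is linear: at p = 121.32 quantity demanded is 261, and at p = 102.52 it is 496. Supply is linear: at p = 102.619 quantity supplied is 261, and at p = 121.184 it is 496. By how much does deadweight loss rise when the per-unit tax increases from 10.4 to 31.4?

2760.38

Demand slope = (102.52 − 121.32)/(496 − 261) = −0.08, so p = 142.2 − 0.08q.
Supply slope = (121.184 − 102.619)/(496 − 261) = 0.079, so p = 82 + 0.079q.
Competitive equilibrium: 142.2 − 0.08q = 82 + 0.079q → q* = 378.6164, p* = 111.9107.
For a per-unit tax t: Δq = t/0.159, so DWL = ½·t·(t/0.159) = t²/0.318.
At t = 10.4: DWL = 340.126. At t = 31.4: DWL = 3100.503.
Increase = 3100.503 − 340.126 = 2760.38.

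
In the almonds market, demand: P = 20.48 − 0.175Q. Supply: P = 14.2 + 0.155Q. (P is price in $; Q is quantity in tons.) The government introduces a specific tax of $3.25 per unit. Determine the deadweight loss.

Competitive equilibrium: 20.48 − 0.175Q = 14.2 + 0.155Q → Q* = 19.0303, P* = 17.1497.
With the tax, the buyer price exceeds the seller price by 3.25: (20.48 − 0.175Q) − (14.2 + 0.155Q) = 3.25 → Q' = 9.1818.
ΔQ = 19.0303 − 9.1818 = 9.8485; the wedge equals the tax, 3.25.
Deadweight loss = ½ × 9.8485 × 3.25 = $16.

$16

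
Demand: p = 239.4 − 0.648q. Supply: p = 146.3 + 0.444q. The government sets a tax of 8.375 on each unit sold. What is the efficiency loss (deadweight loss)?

32.12

Competitive equilibrium: 239.4 − 0.648q = 146.3 + 0.444q → q* = 85.2564, p* = 184.1538.
With the tax, the buyer price exceeds the seller price by 8.375: (239.4 − 0.648q) − (146.3 + 0.444q) = 8.375 → q' = 77.587.
Δq = 85.2564 − 77.587 = 7.6694; the wedge equals the tax, 8.375.
The triangle = ½ × 7.6694 × 8.375 = 32.12.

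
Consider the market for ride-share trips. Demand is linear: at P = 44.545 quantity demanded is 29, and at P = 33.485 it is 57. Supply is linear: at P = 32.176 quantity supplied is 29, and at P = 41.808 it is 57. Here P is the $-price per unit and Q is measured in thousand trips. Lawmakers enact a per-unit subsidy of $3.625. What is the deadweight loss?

$8.89 thousand

Demand slope = (33.485 − 44.545)/(57 − 29) = −0.395, so P = 56 − 0.395Q.
Supply slope = (41.808 − 32.176)/(57 − 29) = 0.344, so P = 22.2 + 0.344Q.
Competitive equilibrium: 56 − 0.395Q = 22.2 + 0.344Q → Q* = 45.7375, P* = 37.9337.
The subsidy lowers effective supply by 3.625: P = 18.575 + 0.344Q.
New quantity: 56 − 0.395Q = 18.575 + 0.344Q → Q' = 50.6428.
Overproduction ΔQ = 50.6428 − 45.7375 = 4.9053; wedge = subsidy = 3.625.
DWL = ½ × 4.9053 × 3.625 = $8.89 thousand.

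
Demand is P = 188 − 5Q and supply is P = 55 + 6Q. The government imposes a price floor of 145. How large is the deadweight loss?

67.03

Competitive equilibrium: 188 − 5Q = 55 + 6Q → Q* = 12.0909, P* = 127.5455.
At the floor P = 145, quantity demanded = (188 − 145)/5 = 8.6.
Sellers' marginal cost at Q' = 8.6: 55 + 6·8.6 = 106.6.
ΔQ = 12.0909 − 8.6 = 3.4909; wedge = 145 − 106.6 = 38.4.
Welfare loss = ½ × 3.4909 × 38.4 = 67.03.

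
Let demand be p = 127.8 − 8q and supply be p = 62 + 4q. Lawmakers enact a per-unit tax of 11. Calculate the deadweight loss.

5.04

Competitive equilibrium: 127.8 − 8q = 62 + 4q → q* = 5.4833, p* = 83.9333.
With the tax, the buyer price exceeds the seller price by 11: (127.8 − 8q) − (62 + 4q) = 11 → q' = 4.5667.
Δq = 5.4833 − 4.5667 = 0.9166; the wedge equals the tax, 11.
DWL = ½ × 0.9166 × 11 = 5.04.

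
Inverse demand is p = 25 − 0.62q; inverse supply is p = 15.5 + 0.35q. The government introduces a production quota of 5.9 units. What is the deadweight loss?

Competitive equilibrium: 25 − 0.62q = 15.5 + 0.35q → q* = 9.7938, p* = 18.9278.
At q = 5.9: demand price = 25 − 0.62·5.9 = 21.342; supply price = 15.5 + 0.35·5.9 = 17.565.
Δq = 9.7938 − 5.9 = 3.8938; wedge = 21.342 − 17.565 = 3.777.
Deadweight loss = ½ × 3.8938 × 3.777 = 7.35.

7.35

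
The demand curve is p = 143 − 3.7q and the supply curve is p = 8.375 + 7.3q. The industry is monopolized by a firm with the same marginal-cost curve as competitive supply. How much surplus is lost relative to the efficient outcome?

52.19

Competitive equilibrium: 143 − 3.7q = 8.375 + 7.3q → q* = 12.2386, p* = 97.717.
Marginal revenue: MR = 143 − 7.4q. Set MR = MC: 143 − 7.4q = 8.375 + 7.3q → q_m = 9.1582.
Price p_m = 143 − 3.7·9.1582 = 109.1147; MC(q_m) = 8.375 + 7.3·9.1582 = 75.2299.
Competitive q* = 12.2386, so Δq = 3.0804; wedge = 109.1147 − 75.2299 = 33.8848.
The triangle = ½ × 3.0804 × 33.8848 = 52.19.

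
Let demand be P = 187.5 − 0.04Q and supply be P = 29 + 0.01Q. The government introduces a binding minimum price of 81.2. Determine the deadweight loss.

Competitive equilibrium: 187.5 − 0.04Q = 29 + 0.01Q → Q* = 3170, P* = 60.7.
At the floor P = 81.2, quantity demanded = (187.5 − 81.2)/0.04 = 2657.5.
Sellers' marginal cost at Q' = 2657.5: 29 + 0.01·2657.5 = 55.575.
ΔQ = 3170 − 2657.5 = 512.5; wedge = 81.2 − 55.575 = 25.625.
DWL = ½ × 512.5 × 25.625 = 6566.41.

6566.41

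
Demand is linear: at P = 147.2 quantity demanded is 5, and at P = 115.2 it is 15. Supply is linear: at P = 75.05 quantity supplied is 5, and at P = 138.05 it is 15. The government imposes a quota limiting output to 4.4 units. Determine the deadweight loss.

318.98

Demand slope = (115.2 − 147.2)/(15 − 5) = −3.2, so P = 163.2 − 3.2Q.
Supply slope = (138.05 − 75.05)/(15 − 5) = 6.3, so P = 43.55 + 6.3Q.
Competitive equilibrium: 163.2 − 3.2Q = 43.55 + 6.3Q → Q* = 12.5947, P* = 122.8968.
At Q = 4.4: demand price = 163.2 − 3.2·4.4 = 149.12; supply price = 43.55 + 6.3·4.4 = 71.27.
ΔQ = 12.5947 − 4.4 = 8.1947; wedge = 149.12 − 71.27 = 77.85.
Welfare loss = ½ × 8.1947 × 77.85 = 318.98.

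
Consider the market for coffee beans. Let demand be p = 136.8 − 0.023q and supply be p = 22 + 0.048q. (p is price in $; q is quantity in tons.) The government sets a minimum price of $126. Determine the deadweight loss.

Competitive equilibrium: 136.8 − 0.023q = 22 + 0.048q → q* = 1616.90141, p* = 99.61127.
At the floor p = 126, quantity demanded = (136.8 − 126)/0.023 = 469.56522.
Sellers' marginal cost at q' = 469.56522: 22 + 0.048·469.56522 = 44.53913.
Δq = 1616.90141 − 469.56522 = 1147.33619; wedge = 126 − 44.53913 = 81.46087.
DWL = ½ × 1147.33619 × 81.46087 = $46731.50.

$46731.50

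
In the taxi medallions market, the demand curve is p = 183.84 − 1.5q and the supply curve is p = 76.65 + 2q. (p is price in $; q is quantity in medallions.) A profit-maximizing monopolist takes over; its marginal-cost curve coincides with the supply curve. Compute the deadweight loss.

$147.72

Competitive equilibrium: 183.84 − 1.5q = 76.65 + 2q → q* = 30.6257, p* = 137.9014.
Marginal revenue: MR = 183.84 − 3q. Set MR = MC: 183.84 − 3q = 76.65 + 2q → q_m = 21.438.
Price p_m = 183.84 − 1.5·21.438 = 151.683; MC(q_m) = 76.65 + 2·21.438 = 119.526.
Competitive q* = 30.6257, so Δq = 9.1877; wedge = 151.683 − 119.526 = 32.157.
The triangle = ½ × 9.1877 × 32.157 = $147.72.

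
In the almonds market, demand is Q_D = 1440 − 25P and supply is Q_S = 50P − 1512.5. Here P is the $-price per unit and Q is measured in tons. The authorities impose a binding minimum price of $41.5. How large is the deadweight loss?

In inverse form: demand P = 57.6 − 0.04Q, supply P = 30.25 + 0.02Q.
Competitive equilibrium: 57.6 − 0.04Q = 30.25 + 0.02Q → Q* = 455.8333, P* = 39.3667.
At the floor P = 41.5, quantity demanded = (57.6 − 41.5)/0.04 = 402.5.
Sellers' marginal cost at Q' = 402.5: 30.25 + 0.02·402.5 = 38.3.
ΔQ = 455.8333 − 402.5 = 53.3333; wedge = 41.5 − 38.3 = 3.2.
The triangle = ½ × 53.3333 × 3.2 = $85.33.

$85.33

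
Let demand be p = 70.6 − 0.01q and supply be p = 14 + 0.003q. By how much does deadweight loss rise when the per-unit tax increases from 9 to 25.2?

Competitive equilibrium: 70.6 − 0.01q = 14 + 0.003q → q* = 4353.8462, p* = 27.0615.
For a per-unit tax t: Δq = t/0.013, so DWL = ½·t·(t/0.013) = t²/0.026.
At t = 9: DWL = 3115.385. At t = 25.2: DWL = 24424.615.
Increase = 24424.615 − 3115.385 = 21309.23.

21309.23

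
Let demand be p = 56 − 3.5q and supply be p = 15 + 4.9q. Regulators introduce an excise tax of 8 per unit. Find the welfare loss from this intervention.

Competitive equilibrium: 56 − 3.5q = 15 + 4.9q → q* = 4.881, p* = 38.9167.
With the tax, the buyer price exceeds the seller price by 8: (56 − 3.5q) − (15 + 4.9q) = 8 → q' = 3.9286.
Δq = 4.881 − 3.9286 = 0.9524; the wedge equals the tax, 8.
Deadweight loss = ½ × 0.9524 × 8 = 3.81.

3.81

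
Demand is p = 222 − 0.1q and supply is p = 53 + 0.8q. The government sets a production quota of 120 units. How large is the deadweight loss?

Competitive equilibrium: 222 − 0.1q = 53 + 0.8q → q* = 187.7778, p* = 203.2222.
At q = 120: demand price = 222 − 0.1·120 = 210; supply price = 53 + 0.8·120 = 149.
Δq = 187.7778 − 120 = 67.7778; wedge = 210 − 149 = 61.
Deadweight loss = ½ × 67.7778 × 61 = 2067.22.

2067.22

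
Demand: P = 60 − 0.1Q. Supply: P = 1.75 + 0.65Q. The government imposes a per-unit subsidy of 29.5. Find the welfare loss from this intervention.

580.17

Competitive equilibrium: 60 − 0.1Q = 1.75 + 0.65Q → Q* = 77.6667, P* = 52.2333.
The subsidy lowers effective supply by 29.5: P = 0.65Q − 27.75.
New quantity: 60 − 0.1Q = 0.65Q − 27.75 → Q' = 117.
Overproduction ΔQ = 117 − 77.6667 = 39.3333; wedge = subsidy = 29.5.
The triangle = ½ × 39.3333 × 29.5 = 580.17.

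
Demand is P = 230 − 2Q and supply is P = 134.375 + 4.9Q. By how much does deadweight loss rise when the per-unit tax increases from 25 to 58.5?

Competitive equilibrium: 230 − 2Q = 134.375 + 4.9Q → Q* = 13.8587, P* = 202.2826.
For a per-unit tax t: ΔQ = t/6.9, so DWL = ½·t·(t/6.9) = t²/13.8.
At t = 25: DWL = 45.29. At t = 58.5: DWL = 247.989.
Increase = 247.989 − 45.29 = 202.70.

202.70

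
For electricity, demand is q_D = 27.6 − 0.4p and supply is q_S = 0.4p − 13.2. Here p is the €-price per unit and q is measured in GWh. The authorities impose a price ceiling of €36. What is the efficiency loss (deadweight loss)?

€90

In inverse form: demand p = 69 − 2.5q, supply p = 33 + 2.5q.
Competitive equilibrium: 69 − 2.5q = 33 + 2.5q → q* = 7.2, p* = 51.
At the ceiling p = 36, quantity supplied = (36 − 33)/2.5 = 1.2.
Willingness to pay at q' = 1.2: 69 − 2.5·1.2 = 66.
Δq = 7.2 − 1.2 = 6; wedge = 66 − 36 = 30.
The triangle = ½ × 6 × 30 = €90.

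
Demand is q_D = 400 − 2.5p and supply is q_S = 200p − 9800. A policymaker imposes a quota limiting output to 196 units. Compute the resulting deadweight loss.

In inverse form: demand p = 160 − 0.4q, supply p = 49 + 0.005q.
Competitive equilibrium: 160 − 0.4q = 49 + 0.005q → q* = 274.0741, p* = 50.3704.
At q = 196: demand price = 160 − 0.4·196 = 81.6; supply price = 49 + 0.005·196 = 49.98.
Δq = 274.0741 − 196 = 78.0741; wedge = 81.6 − 49.98 = 31.62.
Welfare loss = ½ × 78.0741 × 31.62 = 1234.35.

1234.35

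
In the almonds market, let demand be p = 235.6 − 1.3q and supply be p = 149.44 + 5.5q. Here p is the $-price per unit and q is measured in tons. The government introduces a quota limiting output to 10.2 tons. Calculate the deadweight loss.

Competitive equilibrium: 235.6 − 1.3q = 149.44 + 5.5q → q* = 12.6706, p* = 219.1282.
At q = 10.2: demand price = 235.6 − 1.3·10.2 = 222.34; supply price = 149.44 + 5.5·10.2 = 205.54.
Δq = 12.6706 − 10.2 = 2.4706; wedge = 222.34 − 205.54 = 16.8.
Deadweight loss = ½ × 2.4706 × 16.8 = $20.75.

$20.75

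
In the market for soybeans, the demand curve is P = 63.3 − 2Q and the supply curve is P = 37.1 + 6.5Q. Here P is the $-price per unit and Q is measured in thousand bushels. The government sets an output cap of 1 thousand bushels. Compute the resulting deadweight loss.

Competitive equilibrium: 63.3 − 2Q = 37.1 + 6.5Q → Q* = 3.0824, P* = 57.1353.
At Q = 1: demand price = 63.3 − 2·1 = 61.3; supply price = 37.1 + 6.5·1 = 43.6.
ΔQ = 3.0824 − 1 = 2.0824; wedge = 61.3 − 43.6 = 17.7.
DWL = ½ × 2.0824 × 17.7 = $18.43 thousand.

$18.43 thousand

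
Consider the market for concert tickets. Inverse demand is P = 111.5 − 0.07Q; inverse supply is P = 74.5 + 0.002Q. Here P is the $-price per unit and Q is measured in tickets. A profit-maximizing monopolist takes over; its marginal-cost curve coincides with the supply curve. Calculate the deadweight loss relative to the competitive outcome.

$2310.26

Competitive equilibrium: 111.5 − 0.07Q = 74.5 + 0.002Q → Q* = 513.88889, P* = 75.52778.
Marginal revenue: MR = 111.5 − 0.14Q. Set MR = MC: 111.5 − 0.14Q = 74.5 + 0.002Q → Q_m = 260.56338.
Price P_m = 111.5 − 0.07·260.56338 = 93.26056; MC(Q_m) = 74.5 + 0.002·260.56338 = 75.02113.
Competitive Q* = 513.88889, so ΔQ = 253.32551; wedge = 93.26056 − 75.02113 = 18.23943.
Deadweight loss = ½ × 253.32551 × 18.23943 = $2310.26.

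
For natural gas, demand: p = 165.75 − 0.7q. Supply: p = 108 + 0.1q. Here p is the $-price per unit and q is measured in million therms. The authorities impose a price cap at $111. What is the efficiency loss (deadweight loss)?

Competitive equilibrium: 165.75 − 0.7q = 108 + 0.1q → q* = 72.1875, p* = 115.2188.
At the ceiling p = 111, quantity supplied = (111 − 108)/0.1 = 30.
Willingness to pay at q' = 30: 165.75 − 0.7·30 = 144.75.
Δq = 72.1875 − 30 = 42.1875; wedge = 144.75 − 111 = 33.75.
DWL = ½ × 42.1875 × 33.75 = $711.91 million.

$711.91 million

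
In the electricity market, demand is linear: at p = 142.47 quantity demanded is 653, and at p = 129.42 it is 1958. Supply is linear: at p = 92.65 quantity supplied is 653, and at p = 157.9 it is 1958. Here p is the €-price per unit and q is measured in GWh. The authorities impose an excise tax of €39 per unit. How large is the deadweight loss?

Demand slope = (129.42 − 142.47)/(1958 − 653) = −0.01, so p = 149 − 0.01q.
Supply slope = (157.9 − 92.65)/(1958 − 653) = 0.05, so p = 60 + 0.05q.
Competitive equilibrium: 149 − 0.01q = 60 + 0.05q → q* = 1483.3333, p* = 134.1667.
With the tax, the buyer price exceeds the seller price by 39: (149 − 0.01q) − (60 + 0.05q) = 39 → q' = 833.3333.
Δq = 1483.3333 − 833.3333 = 650; the wedge equals the tax, 39.
The triangle = ½ × 650 × 39 = €12675.

€12675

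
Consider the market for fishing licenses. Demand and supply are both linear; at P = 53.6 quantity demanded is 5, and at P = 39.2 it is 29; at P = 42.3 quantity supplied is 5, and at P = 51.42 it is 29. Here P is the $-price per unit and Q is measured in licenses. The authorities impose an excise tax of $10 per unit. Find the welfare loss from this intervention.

$51.02

Demand slope = (39.2 − 53.6)/(29 − 5) = −0.6, so P = 56.6 − 0.6Q.
Supply slope = (51.42 − 42.3)/(29 − 5) = 0.38, so P = 40.4 + 0.38Q.
Competitive equilibrium: 56.6 − 0.6Q = 40.4 + 0.38Q → Q* = 16.5306, P* = 46.6816.
With the tax, the buyer price exceeds the seller price by 10: (56.6 − 0.6Q) − (40.4 + 0.38Q) = 10 → Q' = 6.3265.
ΔQ = 16.5306 − 6.3265 = 10.2041; the wedge equals the tax, 10.
DWL = ½ × 10.2041 × 10 = $51.02.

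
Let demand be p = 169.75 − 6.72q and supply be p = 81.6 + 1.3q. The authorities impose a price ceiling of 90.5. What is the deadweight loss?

Competitive equilibrium: 169.75 − 6.72q = 81.6 + 1.3q → q* = 10.9913, p* = 95.8887.
At the ceiling p = 90.5, quantity supplied = (90.5 − 81.6)/1.3 = 6.8462.
Willingness to pay at q' = 6.8462: 169.75 − 6.72·6.8462 = 123.7435.
Δq = 10.9913 − 6.8462 = 4.1451; wedge = 123.7435 − 90.5 = 33.2435.
The triangle = ½ × 4.1451 × 33.2435 = 68.90.

68.90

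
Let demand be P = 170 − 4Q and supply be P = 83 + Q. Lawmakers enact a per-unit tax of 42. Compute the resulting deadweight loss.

176.40

Competitive equilibrium: 170 − 4Q = 83 + Q → Q* = 17.4, P* = 100.4.
With the tax, the buyer price exceeds the seller price by 42: (170 − 4Q) − (83 + Q) = 42 → Q' = 9.
ΔQ = 17.4 − 9 = 8.4; the wedge equals the tax, 42.
Welfare loss = ½ × 8.4 × 42 = 176.40.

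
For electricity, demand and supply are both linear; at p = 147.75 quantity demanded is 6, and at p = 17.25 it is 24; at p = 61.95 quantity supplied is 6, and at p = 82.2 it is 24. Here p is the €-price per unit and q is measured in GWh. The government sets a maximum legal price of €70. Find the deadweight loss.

Demand slope = (17.25 − 147.75)/(24 − 6) = −7.25, so p = 191.25 − 7.25q.
Supply slope = (82.2 − 61.95)/(24 − 6) = 1.125, so p = 55.2 + 1.125q.
Competitive equilibrium: 191.25 − 7.25q = 55.2 + 1.125q → q* = 16.2448, p* = 73.4754.
At the ceiling p = 70, quantity supplied = (70 − 55.2)/1.125 = 13.1556.
Willingness to pay at q' = 13.1556: 191.25 − 7.25·13.1556 = 95.8719.
Δq = 16.2448 − 13.1556 = 3.0892; wedge = 95.8719 − 70 = 25.8719.
The triangle = ½ × 3.0892 × 25.8719 = €39.96.

€39.96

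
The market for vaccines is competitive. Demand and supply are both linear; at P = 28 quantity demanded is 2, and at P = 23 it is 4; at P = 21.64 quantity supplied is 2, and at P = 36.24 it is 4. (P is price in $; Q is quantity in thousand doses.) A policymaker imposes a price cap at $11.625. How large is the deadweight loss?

Demand slope = (23 − 28)/(4 − 2) = −2.5, so P = 33 − 2.5Q.
Supply slope = (36.24 − 21.64)/(4 − 2) = 7.3, so P = 7.04 + 7.3Q.
Competitive equilibrium: 33 − 2.5Q = 7.04 + 7.3Q → Q* = 2.649, P* = 26.3776.
At the ceiling P = 11.625, quantity supplied = (11.625 − 7.04)/7.3 = 0.6281.
Willingness to pay at Q' = 0.6281: 33 − 2.5·0.6281 = 31.4298.
ΔQ = 2.649 − 0.6281 = 2.0209; wedge = 31.4298 − 11.625 = 19.8048.
DWL = ½ × 2.0209 × 19.8048 = $20.01 thousand.

$20.01 thousand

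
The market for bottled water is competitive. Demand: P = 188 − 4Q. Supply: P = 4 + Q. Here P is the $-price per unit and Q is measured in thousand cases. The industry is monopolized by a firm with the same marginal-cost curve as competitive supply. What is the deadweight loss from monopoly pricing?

Competitive equilibrium: 188 − 4Q = 4 + Q → Q* = 36.8, P* = 40.8.
Marginal revenue: MR = 188 − 8Q. Set MR = MC: 188 − 8Q = 4 + Q → Q_m = 20.4444.
Price P_m = 188 − 4·20.4444 = 106.2224; MC(Q_m) = 4 + 1·20.4444 = 24.4444.
Competitive Q* = 36.8, so ΔQ = 16.3556; wedge = 106.2224 − 24.4444 = 81.778.
Deadweight loss = ½ × 16.3556 × 81.778 = $668.76 thousand.

$668.76 thousand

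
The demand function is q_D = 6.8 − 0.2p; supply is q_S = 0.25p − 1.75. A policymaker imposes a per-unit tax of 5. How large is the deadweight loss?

In inverse form: demand p = 34 − 5q, supply p = 7 + 4q.
Competitive equilibrium: 34 − 5q = 7 + 4q → q* = 3, p* = 19.
With the tax, the buyer price exceeds the seller price by 5: (34 − 5q) − (7 + 4q) = 5 → q' = 2.4444.
Δq = 3 − 2.4444 = 0.5556; the wedge equals the tax, 5.
Deadweight loss = ½ × 0.5556 × 5 = 1.39.

1.39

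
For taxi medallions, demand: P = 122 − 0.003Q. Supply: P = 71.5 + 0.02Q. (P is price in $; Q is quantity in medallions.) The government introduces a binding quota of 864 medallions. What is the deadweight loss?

Competitive equilibrium: 122 − 0.003Q = 71.5 + 0.02Q → Q* = 2195.6522, P* = 115.413.
At Q = 864: demand price = 122 − 0.003·864 = 119.408; supply price = 71.5 + 0.02·864 = 88.78.
ΔQ = 2195.6522 − 864 = 1331.6522; wedge = 119.408 − 88.78 = 30.628.
Welfare loss = ½ × 1331.6522 × 30.628 = $20392.92.

$20392.92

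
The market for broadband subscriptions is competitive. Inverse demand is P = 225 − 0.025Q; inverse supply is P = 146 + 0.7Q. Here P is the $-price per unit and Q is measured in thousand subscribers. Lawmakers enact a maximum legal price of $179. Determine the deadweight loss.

$1385.49 thousand

Competitive equilibrium: 225 − 0.025Q = 146 + 0.7Q → Q* = 108.9655, P* = 222.2759.
At the ceiling P = 179, quantity supplied = (179 − 146)/0.7 = 47.1429.
Willingness to pay at Q' = 47.1429: 225 − 0.025·47.1429 = 223.8214.
ΔQ = 108.9655 − 47.1429 = 61.8226; wedge = 223.8214 − 179 = 44.8214.
The triangle = ½ × 61.8226 × 44.8214 = $1385.49 thousand.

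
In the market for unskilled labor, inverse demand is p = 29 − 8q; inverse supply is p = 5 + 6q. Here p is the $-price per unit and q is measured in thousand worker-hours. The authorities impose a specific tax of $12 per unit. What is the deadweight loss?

$5.14 thousand

Competitive equilibrium: 29 − 8q = 5 + 6q → q* = 1.7143, p* = 15.2857.
With the tax, the buyer price exceeds the seller price by 12: (29 − 8q) − (5 + 6q) = 12 → q' = 0.8571.
Δq = 1.7143 − 0.8571 = 0.8572; the wedge equals the tax, 12.
DWL = ½ × 0.8572 × 12 = $5.14 thousand.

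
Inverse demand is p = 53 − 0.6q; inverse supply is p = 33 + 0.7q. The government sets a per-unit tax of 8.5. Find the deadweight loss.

27.79

Competitive equilibrium: 53 − 0.6q = 33 + 0.7q → q* = 15.3846, p* = 43.7692.
With the tax, the buyer price exceeds the seller price by 8.5: (53 − 0.6q) − (33 + 0.7q) = 8.5 → q' = 8.8462.
Δq = 15.3846 − 8.8462 = 6.5384; the wedge equals the tax, 8.5.
Deadweight loss = ½ × 6.5384 × 8.5 = 27.79.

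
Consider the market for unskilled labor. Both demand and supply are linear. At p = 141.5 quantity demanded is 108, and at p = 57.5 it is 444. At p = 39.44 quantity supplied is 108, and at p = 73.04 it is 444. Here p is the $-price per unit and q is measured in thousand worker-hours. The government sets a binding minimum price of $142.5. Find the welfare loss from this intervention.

$15291.388 thousand

Demand slope = (57.5 − 141.5)/(444 − 108) = −0.25, so p = 168.5 − 0.25q.
Supply slope = (73.04 − 39.44)/(444 − 108) = 0.1, so p = 28.64 + 0.1q.
Competitive equilibrium: 168.5 − 0.25q = 28.64 + 0.1q → q* = 399.6, p* = 68.6.
At the floor p = 142.5, quantity demanded = (168.5 − 142.5)/0.25 = 104.
Sellers' marginal cost at q' = 104: 28.64 + 0.1·104 = 39.04.
Δq = 399.6 − 104 = 295.6; wedge = 142.5 − 39.04 = 103.46.
Deadweight loss = ½ × 295.6 × 103.46 = $15291.388 thousand.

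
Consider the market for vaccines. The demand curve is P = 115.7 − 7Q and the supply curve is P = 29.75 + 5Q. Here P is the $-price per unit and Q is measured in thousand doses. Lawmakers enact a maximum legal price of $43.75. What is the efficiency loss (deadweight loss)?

$114.19 thousand

Competitive equilibrium: 115.7 − 7Q = 29.75 + 5Q → Q* = 7.1625, P* = 65.5625.
At the ceiling P = 43.75, quantity supplied = (43.75 − 29.75)/5 = 2.8.
Willingness to pay at Q' = 2.8: 115.7 − 7·2.8 = 96.1.
ΔQ = 7.1625 − 2.8 = 4.3625; wedge = 96.1 − 43.75 = 52.35.
DWL = ½ × 4.3625 × 52.35 = $114.19 thousand.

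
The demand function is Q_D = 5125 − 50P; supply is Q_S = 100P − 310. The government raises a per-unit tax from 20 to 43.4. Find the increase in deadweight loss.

24726

In inverse form: demand P = 102.5 − 0.02Q, supply P = 3.1 + 0.01Q.
Competitive equilibrium: 102.5 − 0.02Q = 3.1 + 0.01Q → Q* = 3313.3333, P* = 36.2333.
For a per-unit tax t: ΔQ = t/0.03, so DWL = ½·t·(t/0.03) = t²/0.06.
At t = 20: DWL = 6666.667. At t = 43.4: DWL = 31392.667.
Increase = 31392.667 − 6666.667 = 24726.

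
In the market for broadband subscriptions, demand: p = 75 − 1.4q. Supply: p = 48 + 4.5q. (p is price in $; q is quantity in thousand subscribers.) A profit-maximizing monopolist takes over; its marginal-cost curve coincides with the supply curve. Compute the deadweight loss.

Competitive equilibrium: 75 − 1.4q = 48 + 4.5q → q* = 4.5763, p* = 68.5932.
Marginal revenue: MR = 75 − 2.8q. Set MR = MC: 75 − 2.8q = 48 + 4.5q → q_m = 3.6986.
Price p_m = 75 − 1.4·3.6986 = 69.822; MC(q_m) = 48 + 4.5·3.6986 = 64.6437.
Competitive q* = 4.5763, so Δq = 0.8777; wedge = 69.822 − 64.6437 = 5.1783.
Welfare loss = ½ × 0.8777 × 5.1783 = $2.27 thousand.

$2.27 thousand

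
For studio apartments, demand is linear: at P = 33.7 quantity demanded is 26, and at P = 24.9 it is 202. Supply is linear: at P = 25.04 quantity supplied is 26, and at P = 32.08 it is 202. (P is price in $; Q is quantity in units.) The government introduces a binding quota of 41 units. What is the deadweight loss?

$296.87

Demand slope = (24.9 − 33.7)/(202 − 26) = −0.05, so P = 35 − 0.05Q.
Supply slope = (32.08 − 25.04)/(202 − 26) = 0.04, so P = 24 + 0.04Q.
Competitive equilibrium: 35 − 0.05Q = 24 + 0.04Q → Q* = 122.2222, P* = 28.8889.
At Q = 41: demand price = 35 − 0.05·41 = 32.95; supply price = 24 + 0.04·41 = 25.64.
ΔQ = 122.2222 − 41 = 81.2222; wedge = 32.95 − 25.64 = 7.31.
The triangle = ½ × 81.2222 × 7.31 = $296.87.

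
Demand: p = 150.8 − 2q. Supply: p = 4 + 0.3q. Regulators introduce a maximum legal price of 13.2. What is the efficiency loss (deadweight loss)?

Competitive equilibrium: 150.8 − 2q = 4 + 0.3q → q* = 63.8261, p* = 23.1478.
At the ceiling p = 13.2, quantity supplied = (13.2 − 4)/0.3 = 30.6667.
Willingness to pay at q' = 30.6667: 150.8 − 2·30.6667 = 89.4666.
Δq = 63.8261 − 30.6667 = 33.1594; wedge = 89.4666 − 13.2 = 76.2666.
The triangle = ½ × 33.1594 × 76.2666 = 1264.48.

1264.48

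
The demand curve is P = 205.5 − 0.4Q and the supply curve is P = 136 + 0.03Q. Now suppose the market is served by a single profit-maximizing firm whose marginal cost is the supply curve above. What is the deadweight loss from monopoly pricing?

1304.47

Competitive equilibrium: 205.5 − 0.4Q = 136 + 0.03Q → Q* = 161.6279, P* = 140.8488.
Marginal revenue: MR = 205.5 − 0.8Q. Set MR = MC: 205.5 − 0.8Q = 136 + 0.03Q → Q_m = 83.7349.
Price P_m = 205.5 − 0.4·83.7349 = 172.006; MC(Q_m) = 136 + 0.03·83.7349 = 138.512.
Competitive Q* = 161.6279, so ΔQ = 77.893; wedge = 172.006 − 138.512 = 33.494.
Deadweight loss = ½ × 77.893 × 33.494 = 1304.47.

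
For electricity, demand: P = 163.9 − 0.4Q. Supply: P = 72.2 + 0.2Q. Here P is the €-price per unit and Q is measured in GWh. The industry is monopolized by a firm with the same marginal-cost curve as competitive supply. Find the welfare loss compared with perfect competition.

Competitive equilibrium: 163.9 − 0.4Q = 72.2 + 0.2Q → Q* = 152.83333, P* = 102.76667.
Marginal revenue: MR = 163.9 − 0.8Q. Set MR = MC: 163.9 − 0.8Q = 72.2 + 0.2Q → Q_m = 91.7.
Price P_m = 163.9 − 0.4·91.7 = 127.22; MC(Q_m) = 72.2 + 0.2·91.7 = 90.54.
Competitive Q* = 152.83333, so ΔQ = 61.13333; wedge = 127.22 − 90.54 = 36.68.
Welfare loss = ½ × 61.13333 × 36.68 = €1121.19.

€1121.19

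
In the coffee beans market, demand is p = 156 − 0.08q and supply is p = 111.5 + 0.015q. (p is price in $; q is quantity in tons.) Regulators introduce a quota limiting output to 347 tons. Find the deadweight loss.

$700.30

Competitive equilibrium: 156 − 0.08q = 111.5 + 0.015q → q* = 468.4211, p* = 118.5263.
At q = 347: demand price = 156 − 0.08·347 = 128.24; supply price = 111.5 + 0.015·347 = 116.705.
Δq = 468.4211 − 347 = 121.4211; wedge = 128.24 − 116.705 = 11.535.
Welfare loss = ½ × 121.4211 × 11.535 = $700.30.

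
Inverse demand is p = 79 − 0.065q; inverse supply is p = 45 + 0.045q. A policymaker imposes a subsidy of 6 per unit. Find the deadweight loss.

163.64

Competitive equilibrium: 79 − 0.065q = 45 + 0.045q → q* = 309.0909, p* = 58.9091.
The subsidy lowers effective supply by 6: p = 39 + 0.045q.
New quantity: 79 − 0.065q = 39 + 0.045q → q' = 363.6364.
Overproduction Δq = 363.6364 − 309.0909 = 54.5455; wedge = subsidy = 6.
The triangle = ½ × 54.5455 × 6 = 163.64.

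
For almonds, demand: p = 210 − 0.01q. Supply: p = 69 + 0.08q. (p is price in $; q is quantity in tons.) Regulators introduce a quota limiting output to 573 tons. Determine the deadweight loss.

$44431.805

Competitive equilibrium: 210 − 0.01q = 69 + 0.08q → q* = 1566.66667, p* = 194.33333.
At q = 573: demand price = 210 − 0.01·573 = 204.27; supply price = 69 + 0.08·573 = 114.84.
Δq = 1566.66667 − 573 = 993.66667; wedge = 204.27 − 114.84 = 89.43.
DWL = ½ × 993.66667 × 89.43 = $44431.805.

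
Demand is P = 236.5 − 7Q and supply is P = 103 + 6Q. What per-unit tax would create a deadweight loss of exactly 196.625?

71.5

Competitive equilibrium: 236.5 − 7Q = 103 + 6Q → Q* = 10.2692, P* = 164.6154.
A tax t gives ΔQ = t/13 and wedge t, so DWL = t²/26.
t²/26 = 196.625 → t² = 5112.25 → t = 71.5.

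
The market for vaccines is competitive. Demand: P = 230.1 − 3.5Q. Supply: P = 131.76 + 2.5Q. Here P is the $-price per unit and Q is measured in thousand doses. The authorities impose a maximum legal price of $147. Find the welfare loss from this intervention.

$317.90 thousand

Competitive equilibrium: 230.1 − 3.5Q = 131.76 + 2.5Q → Q* = 16.39, P* = 172.735.
At the ceiling P = 147, quantity supplied = (147 − 131.76)/2.5 = 6.096.
Willingness to pay at Q' = 6.096: 230.1 − 3.5·6.096 = 208.764.
ΔQ = 16.39 − 6.096 = 10.294; wedge = 208.764 − 147 = 61.764.
Welfare loss = ½ × 10.294 × 61.764 = $317.90 thousand.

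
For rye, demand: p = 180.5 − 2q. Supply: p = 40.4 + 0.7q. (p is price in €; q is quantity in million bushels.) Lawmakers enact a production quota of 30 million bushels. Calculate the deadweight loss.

Competitive equilibrium: 180.5 − 2q = 40.4 + 0.7q → q* = 51.8889, p* = 76.7222.
At q = 30: demand price = 180.5 − 2·30 = 120.5; supply price = 40.4 + 0.7·30 = 61.4.
Δq = 51.8889 − 30 = 21.8889; wedge = 120.5 − 61.4 = 59.1.
DWL = ½ × 21.8889 × 59.1 = €646.82 million.

€646.82 million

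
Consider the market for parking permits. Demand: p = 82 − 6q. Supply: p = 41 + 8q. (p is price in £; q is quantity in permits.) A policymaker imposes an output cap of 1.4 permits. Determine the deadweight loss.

£16.36

Competitive equilibrium: 82 − 6q = 41 + 8q → q* = 2.9286, p* = 64.4286.
At q = 1.4: demand price = 82 − 6·1.4 = 73.6; supply price = 41 + 8·1.4 = 52.2.
Δq = 2.9286 − 1.4 = 1.5286; wedge = 73.6 − 52.2 = 21.4.
The triangle = ½ × 1.5286 × 21.4 = £16.36.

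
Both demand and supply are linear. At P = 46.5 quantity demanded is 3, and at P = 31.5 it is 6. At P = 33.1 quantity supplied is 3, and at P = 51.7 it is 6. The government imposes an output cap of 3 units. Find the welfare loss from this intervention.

8.02

Demand slope = (31.5 − 46.5)/(6 − 3) = −5, so P = 61.5 − 5Q.
Supply slope = (51.7 − 33.1)/(6 − 3) = 6.2, so P = 14.5 + 6.2Q.
Competitive equilibrium: 61.5 − 5Q = 14.5 + 6.2Q → Q* = 4.1964, P* = 40.5179.
At Q = 3: demand price = 61.5 − 5·3 = 46.5; supply price = 14.5 + 6.2·3 = 33.1.
ΔQ = 4.1964 − 3 = 1.1964; wedge = 46.5 − 33.1 = 13.4.
Welfare loss = ½ × 1.1964 × 13.4 = 8.02.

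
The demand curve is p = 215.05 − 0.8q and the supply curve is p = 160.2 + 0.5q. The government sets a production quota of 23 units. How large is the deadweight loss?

239.42

Competitive equilibrium: 215.05 − 0.8q = 160.2 + 0.5q → q* = 42.1923, p* = 181.2962.
At q = 23: demand price = 215.05 − 0.8·23 = 196.65; supply price = 160.2 + 0.5·23 = 171.7.
Δq = 42.1923 − 23 = 19.1923; wedge = 196.65 − 171.7 = 24.95.
DWL = ½ × 19.1923 × 24.95 = 239.42.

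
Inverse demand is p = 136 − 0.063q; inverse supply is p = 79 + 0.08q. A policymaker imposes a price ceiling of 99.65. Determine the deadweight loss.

1410.95

Competitive equilibrium: 136 − 0.063q = 79 + 0.08q → q* = 398.6014, p* = 110.8881.
At the ceiling p = 99.65, quantity supplied = (99.65 − 79)/0.08 = 258.125.
Willingness to pay at q' = 258.125: 136 − 0.063·258.125 = 119.7381.
Δq = 398.6014 − 258.125 = 140.4764; wedge = 119.7381 − 99.65 = 20.0881.
Welfare loss = ½ × 140.4764 × 20.0881 = 1410.95.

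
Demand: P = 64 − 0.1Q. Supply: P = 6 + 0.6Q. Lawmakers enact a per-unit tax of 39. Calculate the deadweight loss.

1086.43

Competitive equilibrium: 64 − 0.1Q = 6 + 0.6Q → Q* = 82.8571, P* = 55.7143.
With the tax, the buyer price exceeds the seller price by 39: (64 − 0.1Q) − (6 + 0.6Q) = 39 → Q' = 27.1429.
ΔQ = 82.8571 − 27.1429 = 55.7142; the wedge equals the tax, 39.
Deadweight loss = ½ × 55.7142 × 39 = 1086.43.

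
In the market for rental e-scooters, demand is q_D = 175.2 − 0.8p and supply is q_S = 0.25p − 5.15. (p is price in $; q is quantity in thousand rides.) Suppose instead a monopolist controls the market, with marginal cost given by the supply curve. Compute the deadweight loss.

In inverse form: demand p = 219 − 1.25q, supply p = 20.6 + 4q.
Competitive equilibrium: 219 − 1.25q = 20.6 + 4q → q* = 37.7905, p* = 171.7619.
Marginal revenue: MR = 219 − 2.5q. Set MR = MC: 219 − 2.5q = 20.6 + 4q → q_m = 30.5231.
Price p_m = 219 − 1.25·30.5231 = 180.8461; MC(q_m) = 20.6 + 4·30.5231 = 142.6924.
Competitive q* = 37.7905, so Δq = 7.2674; wedge = 180.8461 − 142.6924 = 38.1537.
DWL = ½ × 7.2674 × 38.1537 = $138.64 thousand.

$138.64 thousand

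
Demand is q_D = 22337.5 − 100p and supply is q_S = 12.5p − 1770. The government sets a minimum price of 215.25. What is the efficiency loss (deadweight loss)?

In inverse form: demand p = 223.375 − 0.01q, supply p = 141.6 + 0.08q.
Competitive equilibrium: 223.375 − 0.01q = 141.6 + 0.08q → q* = 908.6111, p* = 214.2889.
At the floor p = 215.25, quantity demanded = (223.375 − 215.25)/0.01 = 812.5.
Sellers' marginal cost at q' = 812.5: 141.6 + 0.08·812.5 = 206.6.
Δq = 908.6111 − 812.5 = 96.1111; wedge = 215.25 − 206.6 = 8.65.
The triangle = ½ × 96.1111 × 8.65 = 415.68.

415.68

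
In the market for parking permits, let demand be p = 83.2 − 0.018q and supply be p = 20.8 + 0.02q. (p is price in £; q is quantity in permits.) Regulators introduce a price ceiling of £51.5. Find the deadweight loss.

Competitive equilibrium: 83.2 − 0.018q = 20.8 + 0.02q → q* = 1642.1053, p* = 53.6421.
At the ceiling p = 51.5, quantity supplied = (51.5 − 20.8)/0.02 = 1535.
Willingness to pay at q' = 1535: 83.2 − 0.018·1535 = 55.57.
Δq = 1642.1053 − 1535 = 107.1053; wedge = 55.57 − 51.5 = 4.07.
The triangle = ½ × 107.1053 × 4.07 = £217.96.

£217.96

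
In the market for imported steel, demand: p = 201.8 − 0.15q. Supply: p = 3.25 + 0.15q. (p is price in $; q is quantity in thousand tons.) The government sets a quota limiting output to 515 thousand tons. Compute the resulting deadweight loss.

Competitive equilibrium: 201.8 − 0.15q = 3.25 + 0.15q → q* = 661.8333, p* = 102.525.
At q = 515: demand price = 201.8 − 0.15·515 = 124.55; supply price = 3.25 + 0.15·515 = 80.5.
Δq = 661.8333 − 515 = 146.8333; wedge = 124.55 − 80.5 = 44.05.
Welfare loss = ½ × 146.8333 × 44.05 = $3234 thousand.

$3234 thousand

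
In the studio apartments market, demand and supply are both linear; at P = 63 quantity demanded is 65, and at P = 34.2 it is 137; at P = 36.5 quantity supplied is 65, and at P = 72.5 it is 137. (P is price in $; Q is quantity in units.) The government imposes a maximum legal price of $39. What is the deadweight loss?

$268.89

Demand slope = (34.2 − 63)/(137 − 65) = −0.4, so P = 89 − 0.4Q.
Supply slope = (72.5 − 36.5)/(137 − 65) = 0.5, so P = 4 + 0.5Q.
Competitive equilibrium: 89 − 0.4Q = 4 + 0.5Q → Q* = 94.4444, P* = 51.2222.
At the ceiling P = 39, quantity supplied = (39 − 4)/0.5 = 70.
Willingness to pay at Q' = 70: 89 − 0.4·70 = 61.
ΔQ = 94.4444 − 70 = 24.4444; wedge = 61 − 39 = 22.
Welfare loss = ½ × 24.4444 × 22 = $268.89.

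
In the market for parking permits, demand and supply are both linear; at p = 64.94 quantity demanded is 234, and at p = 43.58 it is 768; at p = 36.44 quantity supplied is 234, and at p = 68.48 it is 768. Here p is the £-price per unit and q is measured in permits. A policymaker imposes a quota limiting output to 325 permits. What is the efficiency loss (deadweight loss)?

Demand slope = (43.58 − 64.94)/(768 − 234) = −0.04, so p = 74.3 − 0.04q.
Supply slope = (68.48 − 36.44)/(768 − 234) = 0.06, so p = 22.4 + 0.06q.
Competitive equilibrium: 74.3 − 0.04q = 22.4 + 0.06q → q* = 519, p* = 53.54.
At q = 325: demand price = 74.3 − 0.04·325 = 61.3; supply price = 22.4 + 0.06·325 = 41.9.
Δq = 519 − 325 = 194; wedge = 61.3 − 41.9 = 19.4.
DWL = ½ × 194 × 19.4 = £1881.80.

£1881.80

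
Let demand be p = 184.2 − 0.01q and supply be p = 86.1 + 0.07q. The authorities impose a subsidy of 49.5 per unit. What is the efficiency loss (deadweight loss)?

Competitive equilibrium: 184.2 − 0.01q = 86.1 + 0.07q → q* = 1226.25, p* = 171.9375.
The subsidy lowers effective supply by 49.5: p = 36.6 + 0.07q.
New quantity: 184.2 − 0.01q = 36.6 + 0.07q → q' = 1845.
Overproduction Δq = 1845 − 1226.25 = 618.75; wedge = subsidy = 49.5.
Deadweight loss = ½ × 618.75 × 49.5 = 15314.06.

15314.06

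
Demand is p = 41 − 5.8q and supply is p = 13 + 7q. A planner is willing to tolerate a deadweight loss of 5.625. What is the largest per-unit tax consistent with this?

Competitive equilibrium: 41 − 5.8q = 13 + 7q → q* = 2.1875, p* = 28.3125.
A tax t gives Δq = t/12.8 and wedge t, so DWL = t²/25.6.
t²/25.6 = 5.625 → t² = 144 → t = 12.

12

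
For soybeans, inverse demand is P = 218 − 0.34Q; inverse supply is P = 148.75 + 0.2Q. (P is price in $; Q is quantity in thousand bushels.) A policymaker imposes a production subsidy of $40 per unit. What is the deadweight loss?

$1481.48 thousand

Competitive equilibrium: 218 − 0.34Q = 148.75 + 0.2Q → Q* = 128.2407, P* = 174.3981.
The subsidy lowers effective supply by 40: P = 108.75 + 0.2Q.
New quantity: 218 − 0.34Q = 108.75 + 0.2Q → Q' = 202.3148.
Overproduction ΔQ = 202.3148 − 128.2407 = 74.0741; wedge = subsidy = 40.
DWL = ½ × 74.0741 × 40 = $1481.48 thousand.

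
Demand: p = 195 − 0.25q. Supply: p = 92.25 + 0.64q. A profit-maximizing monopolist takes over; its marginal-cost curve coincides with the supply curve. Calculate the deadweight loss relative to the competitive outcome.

Competitive equilibrium: 195 − 0.25q = 92.25 + 0.64q → q* = 115.4494, p* = 166.1376.
Marginal revenue: MR = 195 − 0.5q. Set MR = MC: 195 − 0.5q = 92.25 + 0.64q → q_m = 90.1316.
Price p_m = 195 − 0.25·90.1316 = 172.4671; MC(q_m) = 92.25 + 0.64·90.1316 = 149.9342.
Competitive q* = 115.4494, so Δq = 25.3178; wedge = 172.4671 − 149.9342 = 22.5329.
DWL = ½ × 25.3178 × 22.5329 = 285.24.

285.24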